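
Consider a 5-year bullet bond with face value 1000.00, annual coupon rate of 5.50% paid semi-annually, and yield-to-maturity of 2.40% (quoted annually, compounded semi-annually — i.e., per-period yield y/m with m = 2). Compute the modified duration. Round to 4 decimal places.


Coupon per period c = face * coupon_rate / m = 27.500000
Periods per year m = 2; per-period yield y/m = 0.012000
Number of cashflows N = 10
Cashflows (t years, CF_t, discount factor 1/(1+y/m)^(m*t), PV):
  t = 0.5000: CF_t = 27.500000, DF = 0.988142, PV = 27.173913
  t = 1.0000: CF_t = 27.500000, DF = 0.976425, PV = 26.851693
  t = 1.5000: CF_t = 27.500000, DF = 0.964847, PV = 26.533293
  t = 2.0000: CF_t = 27.500000, DF = 0.953406, PV = 26.218669
  t = 2.5000: CF_t = 27.500000, DF = 0.942101, PV = 25.907776
  t = 3.0000: CF_t = 27.500000, DF = 0.930930, PV = 25.600569
  t = 3.5000: CF_t = 27.500000, DF = 0.919891, PV = 25.297005
  t = 4.0000: CF_t = 27.500000, DF = 0.908983, PV = 24.997040
  t = 4.5000: CF_t = 27.500000, DF = 0.898205, PV = 24.700633
  t = 5.0000: CF_t = 1027.500000, DF = 0.887554, PV = 911.961923
Price P = sum_t PV_t = 1145.242514
First compute Macaulay numerator sum_t t * PV_t:
  t * PV_t at t = 0.5000: 13.586957
  t * PV_t at t = 1.0000: 26.851693
  t * PV_t at t = 1.5000: 39.799940
  t * PV_t at t = 2.0000: 52.437338
  t * PV_t at t = 2.5000: 64.769440
  t * PV_t at t = 3.0000: 76.801707
  t * PV_t at t = 3.5000: 88.539517
  t * PV_t at t = 4.0000: 99.988162
  t * PV_t at t = 4.5000: 111.152848
  t * PV_t at t = 5.0000: 4559.809613
Macaulay duration D = 5133.737215 / 1145.242514 = 4.482664
Modified duration = D / (1 + y/m) = 4.482664 / (1 + 0.012000) = 4.429510

Answer: Modified duration = 4.4295


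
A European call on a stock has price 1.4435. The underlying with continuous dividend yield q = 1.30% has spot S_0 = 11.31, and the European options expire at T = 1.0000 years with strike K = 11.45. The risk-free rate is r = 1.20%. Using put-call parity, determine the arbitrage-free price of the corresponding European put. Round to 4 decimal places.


Put-call parity: C - P = S_0 * exp(-qT) - K * exp(-rT).
S_0 * exp(-qT) = 11.3100 * 0.98708414 = 11.16392157
K * exp(-rT) = 11.4500 * 0.98807171 = 11.31342111
P = C - S*exp(-qT) + K*exp(-rT)
P = 1.4435 - 11.16392157 + 11.31342111 = 1.5930

Answer: Put price = 1.5930


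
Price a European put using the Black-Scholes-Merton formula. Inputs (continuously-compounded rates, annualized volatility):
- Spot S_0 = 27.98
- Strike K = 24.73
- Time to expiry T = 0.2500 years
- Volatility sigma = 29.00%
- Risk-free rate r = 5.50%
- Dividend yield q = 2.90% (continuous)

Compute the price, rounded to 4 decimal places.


d1 = (ln(S/K) + (r - q + 0.5*sigma^2) * T) / (sigma * sqrt(T)) = 0.96886474
d2 = d1 - sigma * sqrt(T) = 0.82386474
exp(-rT) = 0.98634410; exp(-qT) = 0.99277622
P = K * exp(-rT) * N(-d2) - S_0 * exp(-qT) * N(-d1)
N(-d1) = 0.16630634; N(-d2) = 0.20500821
P = 24.7300 * 0.98634410 * 0.20500821 - 27.9800 * 0.99277622 * 0.16630634 = 0.3810

Answer: Price = 0.3810


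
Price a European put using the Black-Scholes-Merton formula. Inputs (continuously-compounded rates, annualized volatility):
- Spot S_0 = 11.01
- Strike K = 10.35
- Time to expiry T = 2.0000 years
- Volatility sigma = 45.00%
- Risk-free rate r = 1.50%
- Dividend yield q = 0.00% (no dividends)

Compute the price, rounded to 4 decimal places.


d1 = (ln(S/K) + (r - q + 0.5*sigma^2) * T) / (sigma * sqrt(T)) = 0.46247523
d2 = d1 - sigma * sqrt(T) = -0.17392088
exp(-rT) = 0.97044553; exp(-qT) = 1.00000000
P = K * exp(-rT) * N(-d2) - S_0 * exp(-qT) * N(-d1)
N(-d1) = 0.32187028; N(-d2) = 0.56903618
P = 10.3500 * 0.97044553 * 0.56903618 - 11.0100 * 1.00000000 * 0.32187028 = 2.1717

Answer: Price = 2.1717


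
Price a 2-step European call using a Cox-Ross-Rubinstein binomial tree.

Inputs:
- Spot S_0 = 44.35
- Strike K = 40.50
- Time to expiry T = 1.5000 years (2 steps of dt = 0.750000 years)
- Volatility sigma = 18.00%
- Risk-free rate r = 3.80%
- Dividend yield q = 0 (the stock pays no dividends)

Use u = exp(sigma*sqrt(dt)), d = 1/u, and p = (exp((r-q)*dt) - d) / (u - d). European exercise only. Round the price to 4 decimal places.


Answer: Price = V(0,0) = 7.6062

Derivation:
dt = T/N = 0.750000
u = exp(sigma*sqrt(dt)) = 1.168691; d = 1/u = 0.855658
p = (exp((r-q)*dt) - d) / (u - d) = 0.553462
Discount per step: exp(-r*dt) = 0.971902
Stock lattice S(k, i) with i counting down-moves:
  k=0: S(0,0) = 44.3500
  k=1: S(1,0) = 51.8315; S(1,1) = 37.9484
  k=2: S(2,0) = 60.5750; S(2,1) = 44.3500; S(2,2) = 32.4709
Terminal payoffs V(N, i) = max(S_T - K, 0):
  V(2,0) = 20.074975; V(2,1) = 3.850000; V(2,2) = 0.000000
Backward induction: V(k, i) = exp(-r*dt) * [p * V(k+1, i) + (1-p) * V(k+1, i+1)].
  V(1,0) = exp(-r*dt) * [p*20.074975 + (1-p)*3.850000] = 12.469416
  V(1,1) = exp(-r*dt) * [p*3.850000 + (1-p)*0.000000] = 2.070957
  V(0,0) = exp(-r*dt) * [p*12.469416 + (1-p)*2.070957] = 7.606213


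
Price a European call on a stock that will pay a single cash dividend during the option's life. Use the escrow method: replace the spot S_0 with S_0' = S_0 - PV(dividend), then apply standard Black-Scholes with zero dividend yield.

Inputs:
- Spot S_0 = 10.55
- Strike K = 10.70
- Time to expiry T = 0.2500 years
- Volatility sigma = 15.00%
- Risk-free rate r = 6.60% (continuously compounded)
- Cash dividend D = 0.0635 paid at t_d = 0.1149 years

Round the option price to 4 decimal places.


PV(D) = D * exp(-r * t_d) = 0.0635 * 0.99244528 = 0.06302028
S_0' = S_0 - PV(D) = 10.5500 - 0.06302028 = 10.48697972
d1 = (ln(S_0'/K) + (r + sigma^2/2)*T) / (sigma*sqrt(T)) = -0.01062373
d2 = d1 - sigma*sqrt(T) = -0.08562373
exp(-rT) = 0.98363538
N(d1) = 0.49576182; N(d2) = 0.46588277
C = S_0' * N(d1) - K * exp(-rT) * N(d2) = 10.48697972 * 0.49576182 - 10.7000 * 0.98363538 * 0.46588277 = 0.2957

Answer: Price = 0.2957


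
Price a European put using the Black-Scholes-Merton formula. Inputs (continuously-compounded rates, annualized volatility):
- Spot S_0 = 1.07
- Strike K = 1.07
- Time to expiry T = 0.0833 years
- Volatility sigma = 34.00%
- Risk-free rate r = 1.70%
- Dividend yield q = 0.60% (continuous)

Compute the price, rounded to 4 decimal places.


d1 = (ln(S/K) + (r - q + 0.5*sigma^2) * T) / (sigma * sqrt(T)) = 0.05840258
d2 = d1 - sigma * sqrt(T) = -0.03972734
exp(-rT) = 0.99858490; exp(-qT) = 0.99950032
P = K * exp(-rT) * N(-d2) - S_0 * exp(-qT) * N(-d1)
N(-d1) = 0.47671398; N(-d2) = 0.51584475
P = 1.0700 * 0.99858490 * 0.51584475 - 1.0700 * 0.99950032 * 0.47671398 = 0.0413

Answer: Price = 0.0413


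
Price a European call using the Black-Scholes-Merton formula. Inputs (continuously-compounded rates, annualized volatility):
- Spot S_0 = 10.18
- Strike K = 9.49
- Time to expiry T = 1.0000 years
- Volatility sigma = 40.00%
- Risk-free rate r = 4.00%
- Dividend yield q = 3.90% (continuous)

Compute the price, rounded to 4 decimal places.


d1 = (ln(S/K) + (r - q + 0.5*sigma^2) * T) / (sigma * sqrt(T)) = 0.37796600
d2 = d1 - sigma * sqrt(T) = -0.02203400
exp(-rT) = 0.96078944; exp(-qT) = 0.96175071
C = S_0 * exp(-qT) * N(d1) - K * exp(-rT) * N(d2)
N(d1) = 0.64727207; N(d2) = 0.49121042
C = 10.1800 * 0.96175071 * 0.64727207 - 9.4900 * 0.96078944 * 0.49121042 = 1.8584

Answer: Price = 1.8584


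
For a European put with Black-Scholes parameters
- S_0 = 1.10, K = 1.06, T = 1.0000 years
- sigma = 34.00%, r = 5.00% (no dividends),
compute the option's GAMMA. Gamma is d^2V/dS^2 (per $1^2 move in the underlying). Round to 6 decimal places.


Answer: Gamma = 0.974161

Derivation:
d1 = 0.4260037402; d2 = 0.0860037402
phi(d1) = 0.3643362309; exp(-qT) = 1.0000000000; exp(-rT) = 0.9512294245
Gamma = exp(-qT) * phi(d1) / (S * sigma * sqrt(T)) = 1.0000000000 * 0.3643362309 / (1.1000 * 0.3400 * 1.0000000000) = 0.974161


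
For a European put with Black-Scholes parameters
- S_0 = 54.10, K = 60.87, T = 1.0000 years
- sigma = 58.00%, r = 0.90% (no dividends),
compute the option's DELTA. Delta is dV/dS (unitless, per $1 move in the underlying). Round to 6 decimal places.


Answer: Delta = -0.459287

Derivation:
d1 = 0.1022305920; d2 = -0.4777694080
phi(d1) = 0.3968630261; exp(-qT) = 1.0000000000; exp(-rT) = 0.9910403788
N(-d1) = 0.4592868230
Delta = -exp(-qT) * N(-d1) = -1.0000000000 * 0.4592868230 = -0.459287


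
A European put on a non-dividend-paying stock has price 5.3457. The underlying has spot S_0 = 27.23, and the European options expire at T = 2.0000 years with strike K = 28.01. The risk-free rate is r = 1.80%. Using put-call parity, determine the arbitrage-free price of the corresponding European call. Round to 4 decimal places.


Answer: Call price = 5.5561

Derivation:
Put-call parity: C - P = S_0 * exp(-qT) - K * exp(-rT).
S_0 * exp(-qT) = 27.2300 * 1.00000000 = 27.23000000
K * exp(-rT) = 28.0100 * 0.96464029 = 27.01957462
C = P + S*exp(-qT) - K*exp(-rT)
C = 5.3457 + 27.23000000 - 27.01957462 = 5.5561


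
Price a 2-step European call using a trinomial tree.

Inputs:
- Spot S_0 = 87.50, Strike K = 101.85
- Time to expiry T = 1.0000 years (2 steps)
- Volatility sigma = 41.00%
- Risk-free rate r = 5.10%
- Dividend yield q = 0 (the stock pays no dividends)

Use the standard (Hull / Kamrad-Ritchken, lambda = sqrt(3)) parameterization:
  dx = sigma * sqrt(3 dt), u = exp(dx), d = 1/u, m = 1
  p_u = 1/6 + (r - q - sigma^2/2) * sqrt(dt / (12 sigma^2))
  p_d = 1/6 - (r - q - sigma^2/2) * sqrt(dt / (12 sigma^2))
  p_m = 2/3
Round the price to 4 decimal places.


dt = T/N = 0.500000; dx = sigma*sqrt(3*dt) = 0.502145
u = exp(dx) = 1.652262; d = 1/u = 0.605231
p_u = 0.150212, p_m = 0.666667, p_d = 0.183121
Discount per step: exp(-r*dt) = 0.974822
Stock lattice S(k, j) with j the centered position index:
  k=0: S(0,+0) = 87.5000
  k=1: S(1,-1) = 52.9577; S(1,+0) = 87.5000; S(1,+1) = 144.5729
  k=2: S(2,-2) = 32.0516; S(2,-1) = 52.9577; S(2,+0) = 87.5000; S(2,+1) = 144.5729; S(2,+2) = 238.8724
Terminal payoffs V(N, j) = max(S_T - K, 0):
  V(2,-2) = 0.000000; V(2,-1) = 0.000000; V(2,+0) = 0.000000; V(2,+1) = 42.722945; V(2,+2) = 137.022417
Backward induction: V(k, j) = exp(-r*dt) * [p_u * V(k+1, j+1) + p_m * V(k+1, j) + p_d * V(k+1, j-1)]
  V(1,-1) = exp(-r*dt) * [p_u*0.000000 + p_m*0.000000 + p_d*0.000000] = 0.000000
  V(1,+0) = exp(-r*dt) * [p_u*42.722945 + p_m*0.000000 + p_d*0.000000] = 6.255933
  V(1,+1) = exp(-r*dt) * [p_u*137.022417 + p_m*42.722945 + p_d*0.000000] = 47.829086
  V(0,+0) = exp(-r*dt) * [p_u*47.829086 + p_m*6.255933 + p_d*0.000000] = 11.069242

Answer: Price = V(0,0) = 11.0692


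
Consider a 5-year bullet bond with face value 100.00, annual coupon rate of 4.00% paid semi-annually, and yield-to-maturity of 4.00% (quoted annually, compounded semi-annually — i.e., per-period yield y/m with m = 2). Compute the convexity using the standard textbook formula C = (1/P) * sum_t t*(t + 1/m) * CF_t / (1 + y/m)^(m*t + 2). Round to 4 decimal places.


Answer: Convexity = 23.4989

Derivation:
Coupon per period c = face * coupon_rate / m = 2.000000
Periods per year m = 2; per-period yield y/m = 0.020000
Number of cashflows N = 10
Cashflows (t years, CF_t, discount factor 1/(1+y/m)^(m*t), PV):
  t = 0.5000: CF_t = 2.000000, DF = 0.980392, PV = 1.960784
  t = 1.0000: CF_t = 2.000000, DF = 0.961169, PV = 1.922338
  t = 1.5000: CF_t = 2.000000, DF = 0.942322, PV = 1.884645
  t = 2.0000: CF_t = 2.000000, DF = 0.923845, PV = 1.847691
  t = 2.5000: CF_t = 2.000000, DF = 0.905731, PV = 1.811462
  t = 3.0000: CF_t = 2.000000, DF = 0.887971, PV = 1.775943
  t = 3.5000: CF_t = 2.000000, DF = 0.870560, PV = 1.741120
  t = 4.0000: CF_t = 2.000000, DF = 0.853490, PV = 1.706981
  t = 4.5000: CF_t = 2.000000, DF = 0.836755, PV = 1.673511
  t = 5.0000: CF_t = 102.000000, DF = 0.820348, PV = 83.675527
Price P = sum_t PV_t = 100.000000
Convexity numerator sum_t t*(t + 1/m) * CF_t / (1+y/m)^(m*t + 2):
  t = 0.5000: term = 0.942322
  t = 1.0000: term = 2.771536
  t = 1.5000: term = 5.434385
  t = 2.0000: term = 8.879714
  t = 2.5000: term = 13.058403
  t = 3.0000: term = 17.923298
  t = 3.5000: term = 23.429147
  t = 4.0000: term = 29.532539
  t = 4.5000: term = 36.191837
  t = 5.0000: term = 2211.723358
Convexity = (1/P) * sum = 2349.886538 / 100.000000 = 23.498865


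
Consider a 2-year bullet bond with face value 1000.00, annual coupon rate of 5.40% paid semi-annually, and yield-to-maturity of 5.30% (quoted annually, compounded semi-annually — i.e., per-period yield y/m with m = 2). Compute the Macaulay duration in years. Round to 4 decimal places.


Answer: Macaulay duration = 1.9226 years

Derivation:
Coupon per period c = face * coupon_rate / m = 27.000000
Periods per year m = 2; per-period yield y/m = 0.026500
Number of cashflows N = 4
Cashflows (t years, CF_t, discount factor 1/(1+y/m)^(m*t), PV):
  t = 0.5000: CF_t = 27.000000, DF = 0.974184, PV = 26.302971
  t = 1.0000: CF_t = 27.000000, DF = 0.949035, PV = 25.623937
  t = 1.5000: CF_t = 27.000000, DF = 0.924535, PV = 24.962432
  t = 2.0000: CF_t = 1027.000000, DF = 0.900667, PV = 924.984869
Price P = sum_t PV_t = 1001.874210
Macaulay numerator sum_t t * PV_t:
  t * PV_t at t = 0.5000: 13.151486
  t * PV_t at t = 1.0000: 25.623937
  t * PV_t at t = 1.5000: 37.443649
  t * PV_t at t = 2.0000: 1849.969739
Macaulay duration D = (sum_t t * PV_t) / P = 1926.188810 / 1001.874210 = 1.922585


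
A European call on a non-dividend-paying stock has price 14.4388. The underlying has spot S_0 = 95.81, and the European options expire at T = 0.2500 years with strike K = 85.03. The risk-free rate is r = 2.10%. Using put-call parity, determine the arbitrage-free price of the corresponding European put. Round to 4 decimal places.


Put-call parity: C - P = S_0 * exp(-qT) - K * exp(-rT).
S_0 * exp(-qT) = 95.8100 * 1.00000000 = 95.81000000
K * exp(-rT) = 85.0300 * 0.99476376 = 84.58476227
P = C - S*exp(-qT) + K*exp(-rT)
P = 14.4388 - 95.81000000 + 84.58476227 = 3.2136

Answer: Put price = 3.2136


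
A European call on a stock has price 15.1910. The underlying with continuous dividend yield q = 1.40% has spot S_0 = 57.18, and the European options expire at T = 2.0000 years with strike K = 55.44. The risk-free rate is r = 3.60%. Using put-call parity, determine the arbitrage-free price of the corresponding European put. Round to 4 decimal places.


Answer: Put price = 11.1785

Derivation:
Put-call parity: C - P = S_0 * exp(-qT) - K * exp(-rT).
S_0 * exp(-qT) = 57.1800 * 0.97238837 = 55.60116681
K * exp(-rT) = 55.4400 * 0.93053090 = 51.58863286
P = C - S*exp(-qT) + K*exp(-rT)
P = 15.1910 - 55.60116681 + 51.58863286 = 11.1785


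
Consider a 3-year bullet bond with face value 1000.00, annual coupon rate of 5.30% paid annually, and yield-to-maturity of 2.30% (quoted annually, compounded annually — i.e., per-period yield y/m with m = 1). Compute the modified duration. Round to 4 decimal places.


Coupon per period c = face * coupon_rate / m = 53.000000
Periods per year m = 1; per-period yield y/m = 0.023000
Number of cashflows N = 3
Cashflows (t years, CF_t, discount factor 1/(1+y/m)^(m*t), PV):
  t = 1.0000: CF_t = 53.000000, DF = 0.977517, PV = 51.808407
  t = 2.0000: CF_t = 53.000000, DF = 0.955540, PV = 50.643604
  t = 3.0000: CF_t = 1053.000000, DF = 0.934056, PV = 983.561385
Price P = sum_t PV_t = 1086.013396
First compute Macaulay numerator sum_t t * PV_t:
  t * PV_t at t = 1.0000: 51.808407
  t * PV_t at t = 2.0000: 101.287208
  t * PV_t at t = 3.0000: 2950.684156
Macaulay duration D = 3103.779771 / 1086.013396 = 2.857957
Modified duration = D / (1 + y/m) = 2.857957 / (1 + 0.023000) = 2.793702

Answer: Modified duration = 2.7937


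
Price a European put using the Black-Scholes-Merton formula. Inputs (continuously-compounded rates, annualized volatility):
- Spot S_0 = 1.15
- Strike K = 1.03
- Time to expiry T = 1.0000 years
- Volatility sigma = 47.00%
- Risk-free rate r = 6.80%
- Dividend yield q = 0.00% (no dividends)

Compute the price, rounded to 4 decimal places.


Answer: Price = 0.1160

Derivation:
d1 = (ln(S/K) + (r - q + 0.5*sigma^2) * T) / (sigma * sqrt(T)) = 0.61415562
d2 = d1 - sigma * sqrt(T) = 0.14415562
exp(-rT) = 0.93426047; exp(-qT) = 1.00000000
P = K * exp(-rT) * N(-d2) - S_0 * exp(-qT) * N(-d1)
N(-d1) = 0.26955625; N(-d2) = 0.44268879
P = 1.0300 * 0.93426047 * 0.44268879 - 1.1500 * 1.00000000 * 0.26955625 = 0.1160


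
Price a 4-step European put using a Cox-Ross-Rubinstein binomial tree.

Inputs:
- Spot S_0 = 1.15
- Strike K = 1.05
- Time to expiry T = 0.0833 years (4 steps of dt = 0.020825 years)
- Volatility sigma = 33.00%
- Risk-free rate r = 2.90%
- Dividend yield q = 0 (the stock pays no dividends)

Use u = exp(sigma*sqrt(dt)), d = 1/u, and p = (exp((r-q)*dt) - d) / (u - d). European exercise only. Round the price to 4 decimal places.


dt = T/N = 0.020825
u = exp(sigma*sqrt(dt)) = 1.048774; d = 1/u = 0.953494
p = (exp((r-q)*dt) - d) / (u - d) = 0.494437
Discount per step: exp(-r*dt) = 0.999396
Stock lattice S(k, i) with i counting down-moves:
  k=0: S(0,0) = 1.1500
  k=1: S(1,0) = 1.2061; S(1,1) = 1.0965
  k=2: S(2,0) = 1.2649; S(2,1) = 1.1500; S(2,2) = 1.0455
  k=3: S(3,0) = 1.3266; S(3,1) = 1.2061; S(3,2) = 1.0965; S(3,3) = 0.9969
  k=4: S(4,0) = 1.3913; S(4,1) = 1.2649; S(4,2) = 1.1500; S(4,3) = 1.0455; S(4,4) = 0.9505
Terminal payoffs V(N, i) = max(K - S_T, 0):
  V(4,0) = 0.000000; V(4,1) = 0.000000; V(4,2) = 0.000000; V(4,3) = 0.004476; V(4,4) = 0.099460
Backward induction: V(k, i) = exp(-r*dt) * [p * V(k+1, i) + (1-p) * V(k+1, i+1)].
  V(3,0) = exp(-r*dt) * [p*0.000000 + (1-p)*0.000000] = 0.000000
  V(3,1) = exp(-r*dt) * [p*0.000000 + (1-p)*0.000000] = 0.000000
  V(3,2) = exp(-r*dt) * [p*0.000000 + (1-p)*0.004476] = 0.002262
  V(3,3) = exp(-r*dt) * [p*0.004476 + (1-p)*0.099460] = 0.052465
  V(2,0) = exp(-r*dt) * [p*0.000000 + (1-p)*0.000000] = 0.000000
  V(2,1) = exp(-r*dt) * [p*0.000000 + (1-p)*0.002262] = 0.001143
  V(2,2) = exp(-r*dt) * [p*0.002262 + (1-p)*0.052465] = 0.027626
  V(1,0) = exp(-r*dt) * [p*0.000000 + (1-p)*0.001143] = 0.000577
  V(1,1) = exp(-r*dt) * [p*0.001143 + (1-p)*0.027626] = 0.014523
  V(0,0) = exp(-r*dt) * [p*0.000577 + (1-p)*0.014523] = 0.007623

Answer: Price = V(0,0) = 0.0076


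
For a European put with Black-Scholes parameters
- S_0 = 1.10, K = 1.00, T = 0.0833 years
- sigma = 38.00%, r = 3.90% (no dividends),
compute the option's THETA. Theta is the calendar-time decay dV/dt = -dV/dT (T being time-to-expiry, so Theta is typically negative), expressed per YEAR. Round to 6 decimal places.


d1 = 0.9534854069; d2 = 0.8438107973
phi(d1) = 0.2532176853; exp(-qT) = 1.0000000000; exp(-rT) = 0.9967565713
Theta = -S*exp(-qT)*phi(d1)*sigma/(2*sqrt(T)) + r*K*exp(-rT)*N(-d2) - q*S*exp(-qT)*N(-d1)
N(-d1) = 0.1701720933; N(-d2) = 0.1993875705; sqrt(T) = 0.2886173938
Term 1 = -1.1000 * 1.0000000000 * 0.2532176853 * 0.3800 / (2 * 0.2886173938) = -0.1833655814
Term 2 = 0.0390 * 1.0000 * 0.9967565713 * 0.1993875705 = 0.0077508940
Term 3 = 0 (no dividend yield, q = 0)
Theta = -0.1833655814 + (0.0077508940) + (0.0000000000) = -0.175615

Answer: Theta = -0.175615


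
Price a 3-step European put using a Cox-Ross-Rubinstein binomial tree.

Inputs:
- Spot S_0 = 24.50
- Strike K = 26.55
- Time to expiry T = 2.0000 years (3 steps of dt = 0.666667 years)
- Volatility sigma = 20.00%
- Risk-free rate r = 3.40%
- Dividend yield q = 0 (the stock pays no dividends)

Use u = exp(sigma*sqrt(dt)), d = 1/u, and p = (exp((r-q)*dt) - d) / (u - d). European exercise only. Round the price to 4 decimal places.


dt = T/N = 0.666667
u = exp(sigma*sqrt(dt)) = 1.177389; d = 1/u = 0.849337
p = (exp((r-q)*dt) - d) / (u - d) = 0.529149
Discount per step: exp(-r*dt) = 0.977588
Stock lattice S(k, i) with i counting down-moves:
  k=0: S(0,0) = 24.5000
  k=1: S(1,0) = 28.8460; S(1,1) = 20.8088
  k=2: S(2,0) = 33.9630; S(2,1) = 24.5000; S(2,2) = 17.6736
  k=3: S(3,0) = 39.9877; S(3,1) = 28.8460; S(3,2) = 20.8088; S(3,3) = 15.0109
Terminal payoffs V(N, i) = max(K - S_T, 0):
  V(3,0) = 0.000000; V(3,1) = 0.000000; V(3,2) = 5.741245; V(3,3) = 11.539122
Backward induction: V(k, i) = exp(-r*dt) * [p * V(k+1, i) + (1-p) * V(k+1, i+1)].
  V(2,0) = exp(-r*dt) * [p*0.000000 + (1-p)*0.000000] = 0.000000
  V(2,1) = exp(-r*dt) * [p*0.000000 + (1-p)*5.741245] = 2.642684
  V(2,2) = exp(-r*dt) * [p*5.741245 + (1-p)*11.539122] = 8.281325
  V(1,0) = exp(-r*dt) * [p*0.000000 + (1-p)*2.642684] = 1.216422
  V(1,1) = exp(-r*dt) * [p*2.642684 + (1-p)*8.281325] = 5.178912
  V(0,0) = exp(-r*dt) * [p*1.216422 + (1-p)*5.178912] = 3.013087

Answer: Price = V(0,0) = 3.0131


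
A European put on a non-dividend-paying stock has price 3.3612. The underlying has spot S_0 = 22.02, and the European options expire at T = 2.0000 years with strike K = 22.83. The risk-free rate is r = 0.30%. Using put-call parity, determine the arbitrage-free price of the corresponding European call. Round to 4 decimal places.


Answer: Call price = 2.6878

Derivation:
Put-call parity: C - P = S_0 * exp(-qT) - K * exp(-rT).
S_0 * exp(-qT) = 22.0200 * 1.00000000 = 22.02000000
K * exp(-rT) = 22.8300 * 0.99401796 = 22.69343012
C = P + S*exp(-qT) - K*exp(-rT)
C = 3.3612 + 22.02000000 - 22.69343012 = 2.6878


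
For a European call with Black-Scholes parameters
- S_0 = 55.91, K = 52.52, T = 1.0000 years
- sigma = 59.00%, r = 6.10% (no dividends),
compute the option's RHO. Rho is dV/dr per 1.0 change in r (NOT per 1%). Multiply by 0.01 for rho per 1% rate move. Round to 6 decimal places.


d1 = 0.5044054332; d2 = -0.0855945668
phi(d1) = 0.3512872712; exp(-qT) = 1.0000000000; exp(-rT) = 0.9408232398
N(d2) = 0.4658943588
Rho = K*T*exp(-rT)*N(d2) = 52.5200 * 1.0000 * 0.9408232398 * 0.4658943588 = 23.020789

Answer: Rho = 23.020789


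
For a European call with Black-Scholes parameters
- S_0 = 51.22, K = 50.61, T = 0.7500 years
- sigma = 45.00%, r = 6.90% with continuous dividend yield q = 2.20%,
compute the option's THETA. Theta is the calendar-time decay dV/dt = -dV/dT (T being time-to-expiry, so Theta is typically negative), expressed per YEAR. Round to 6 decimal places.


Answer: Theta = -5.836552

Derivation:
d1 = 0.3160502503; d2 = -0.0736611814
phi(d1) = 0.3795069330; exp(-qT) = 0.9836353794; exp(-rT) = 0.9495662287
Theta = -S*exp(-qT)*phi(d1)*sigma/(2*sqrt(T)) - r*K*exp(-rT)*N(d2) + q*S*exp(-qT)*N(d1)
N(d1) = 0.6240178164; N(d2) = 0.4706399938; sqrt(T) = 0.8660254038
Term 1 = -51.2200 * 0.9836353794 * 0.3795069330 * 0.4500 / (2 * 0.8660254038) = -4.9675851001
Term 2 = -0.0690 * 50.6100 * 0.9495662287 * 0.4706399938 = -1.5606284446
Term 3 = 0.0220 * 51.2200 * 0.9836353794 * 0.6240178164 = 0.6916611548
Theta = -4.9675851001 + (-1.5606284446) + (0.6916611548) = -5.836552


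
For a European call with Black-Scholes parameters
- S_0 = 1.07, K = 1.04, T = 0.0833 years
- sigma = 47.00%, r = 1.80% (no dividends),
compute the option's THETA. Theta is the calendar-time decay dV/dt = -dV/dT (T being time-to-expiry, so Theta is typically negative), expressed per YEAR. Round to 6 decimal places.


Answer: Theta = -0.343880

Derivation:
d1 = 0.2885202345; d2 = 0.1528700594
phi(d1) = 0.3826783362; exp(-qT) = 1.0000000000; exp(-rT) = 0.9985017235
Theta = -S*exp(-qT)*phi(d1)*sigma/(2*sqrt(T)) - r*K*exp(-rT)*N(d2) + q*S*exp(-qT)*N(d1)
N(d1) = 0.6135257281; N(d2) = 0.5607496263; sqrt(T) = 0.2886173938
Term 1 = -1.0700 * 1.0000000000 * 0.3826783362 * 0.4700 / (2 * 0.2886173938) = -0.3333980200
Term 2 = -0.0180 * 1.0400 * 0.9985017235 * 0.5607496263 = -0.0104815052
Term 3 = 0 (no dividend yield, q = 0)
Theta = -0.3333980200 + (-0.0104815052) + (0.0000000000) = -0.343880


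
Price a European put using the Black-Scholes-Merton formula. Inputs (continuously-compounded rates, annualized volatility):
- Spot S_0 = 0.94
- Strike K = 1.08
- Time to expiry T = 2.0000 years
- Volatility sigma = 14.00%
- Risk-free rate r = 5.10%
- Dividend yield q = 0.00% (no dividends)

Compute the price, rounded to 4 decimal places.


Answer: Price = 0.0945

Derivation:
d1 = (ln(S/K) + (r - q + 0.5*sigma^2) * T) / (sigma * sqrt(T)) = -0.08705719
d2 = d1 - sigma * sqrt(T) = -0.28504709
exp(-rT) = 0.90302955; exp(-qT) = 1.00000000
P = K * exp(-rT) * N(-d2) - S_0 * exp(-qT) * N(-d1)
N(-d1) = 0.53468697; N(-d2) = 0.61219597
P = 1.0800 * 0.90302955 * 0.61219597 - 0.9400 * 1.00000000 * 0.53468697 = 0.0945


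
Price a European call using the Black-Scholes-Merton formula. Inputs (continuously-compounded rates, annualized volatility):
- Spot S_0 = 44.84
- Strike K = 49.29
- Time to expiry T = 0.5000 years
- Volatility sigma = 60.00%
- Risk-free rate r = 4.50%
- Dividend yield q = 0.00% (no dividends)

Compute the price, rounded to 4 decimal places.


d1 = (ln(S/K) + (r - q + 0.5*sigma^2) * T) / (sigma * sqrt(T)) = 0.04214210
d2 = d1 - sigma * sqrt(T) = -0.38212197
exp(-rT) = 0.97775124; exp(-qT) = 1.00000000
C = S_0 * exp(-qT) * N(d1) - K * exp(-rT) * N(d2)
N(d1) = 0.51680729; N(d2) = 0.35118545
C = 44.8400 * 1.00000000 * 0.51680729 - 49.2900 * 0.97775124 * 0.35118545 = 6.2488

Answer: Price = 6.2488


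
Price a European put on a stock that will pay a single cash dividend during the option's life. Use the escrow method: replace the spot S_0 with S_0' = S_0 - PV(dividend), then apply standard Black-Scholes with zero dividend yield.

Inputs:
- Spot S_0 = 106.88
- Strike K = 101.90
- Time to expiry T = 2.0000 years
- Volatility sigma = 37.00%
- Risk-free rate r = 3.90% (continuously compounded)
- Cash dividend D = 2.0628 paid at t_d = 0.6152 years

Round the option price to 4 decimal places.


PV(D) = D * exp(-r * t_d) = 2.0628 * 0.97629274 = 2.01389666
S_0' = S_0 - PV(D) = 106.8800 - 2.01389666 = 104.86610334
d1 = (ln(S_0'/K) + (r + sigma^2/2)*T) / (sigma*sqrt(T)) = 0.46552927
d2 = d1 - sigma*sqrt(T) = -0.05772975
exp(-rT) = 0.92496443
N(-d1) = 0.32077624; N(-d2) = 0.52301805
P = K * exp(-rT) * N(-d2) - S_0' * N(-d1) = 101.9000 * 0.92496443 * 0.52301805 - 104.86610334 * 0.32077624 = 15.6579

Answer: Price = 15.6579


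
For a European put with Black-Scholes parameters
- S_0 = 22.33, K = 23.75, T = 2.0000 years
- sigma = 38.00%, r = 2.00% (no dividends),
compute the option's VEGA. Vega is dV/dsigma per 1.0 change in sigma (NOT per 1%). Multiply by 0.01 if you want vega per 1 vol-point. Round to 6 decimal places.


Answer: Vega = 12.273964

Derivation:
d1 = 0.2284113730; d2 = -0.3089897807
phi(d1) = 0.3886700830; exp(-qT) = 1.0000000000; exp(-rT) = 0.9607894392
Vega = S * exp(-qT) * phi(d1) * sqrt(T) = 22.3300 * 1.0000000000 * 0.3886700830 * 1.4142135624 = 12.273964


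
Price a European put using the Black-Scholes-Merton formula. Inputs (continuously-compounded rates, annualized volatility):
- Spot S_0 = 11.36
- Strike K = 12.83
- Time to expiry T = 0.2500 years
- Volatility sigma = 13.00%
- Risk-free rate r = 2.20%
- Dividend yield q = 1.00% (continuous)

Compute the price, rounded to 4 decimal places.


d1 = (ln(S/K) + (r - q + 0.5*sigma^2) * T) / (sigma * sqrt(T)) = -1.79346562
d2 = d1 - sigma * sqrt(T) = -1.85846562
exp(-rT) = 0.99451510; exp(-qT) = 0.99750312
P = K * exp(-rT) * N(-d2) - S_0 * exp(-qT) * N(-d1)
N(-d1) = 0.96355075; N(-d2) = 0.96844854
P = 12.8300 * 0.99451510 * 0.96844854 - 11.3600 * 0.99750312 * 0.96355075 = 1.4384

Answer: Price = 1.4384


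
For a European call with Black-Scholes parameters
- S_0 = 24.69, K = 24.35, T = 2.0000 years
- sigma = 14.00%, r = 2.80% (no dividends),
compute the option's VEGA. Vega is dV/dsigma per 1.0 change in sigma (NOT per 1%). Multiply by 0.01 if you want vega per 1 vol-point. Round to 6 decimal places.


d1 = 0.4518738299; d2 = 0.2538839312
phi(d1) = 0.3602224534; exp(-qT) = 1.0000000000; exp(-rT) = 0.9455391359
Vega = S * exp(-qT) * phi(d1) * sqrt(T) = 24.6900 * 1.0000000000 * 0.3602224534 * 1.4142135624 = 12.577863

Answer: Vega = 12.577863


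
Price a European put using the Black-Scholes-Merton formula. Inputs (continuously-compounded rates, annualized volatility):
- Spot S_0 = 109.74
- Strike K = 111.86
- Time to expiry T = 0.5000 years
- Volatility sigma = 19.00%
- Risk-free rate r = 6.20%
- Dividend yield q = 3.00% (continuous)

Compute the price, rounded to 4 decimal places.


Answer: Price = 5.9703

Derivation:
d1 = (ln(S/K) + (r - q + 0.5*sigma^2) * T) / (sigma * sqrt(T)) = 0.04384689
d2 = d1 - sigma * sqrt(T) = -0.09050340
exp(-rT) = 0.96947557; exp(-qT) = 0.98511194
P = K * exp(-rT) * N(-d2) - S_0 * exp(-qT) * N(-d1)
N(-d1) = 0.48251323; N(-d2) = 0.53605640
P = 111.8600 * 0.96947557 * 0.53605640 - 109.7400 * 0.98511194 * 0.48251323 = 5.9703


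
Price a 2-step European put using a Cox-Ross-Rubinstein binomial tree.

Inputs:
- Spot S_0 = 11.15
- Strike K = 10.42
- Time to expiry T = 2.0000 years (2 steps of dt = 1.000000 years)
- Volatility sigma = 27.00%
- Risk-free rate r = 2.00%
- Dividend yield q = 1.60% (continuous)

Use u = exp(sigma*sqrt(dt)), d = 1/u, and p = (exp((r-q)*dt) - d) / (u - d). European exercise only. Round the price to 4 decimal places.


Answer: Price = V(0,0) = 1.1808

Derivation:
dt = T/N = 1.000000
u = exp(sigma*sqrt(dt)) = 1.309964; d = 1/u = 0.763379
p = (exp((r-q)*dt) - d) / (u - d) = 0.440240
Discount per step: exp(-r*dt) = 0.980199
Stock lattice S(k, i) with i counting down-moves:
  k=0: S(0,0) = 11.1500
  k=1: S(1,0) = 14.6061; S(1,1) = 8.5117
  k=2: S(2,0) = 19.1335; S(2,1) = 11.1500; S(2,2) = 6.4976
Terminal payoffs V(N, i) = max(K - S_T, 0):
  V(2,0) = 0.000000; V(2,1) = 0.000000; V(2,2) = 3.922357
Backward induction: V(k, i) = exp(-r*dt) * [p * V(k+1, i) + (1-p) * V(k+1, i+1)].
  V(1,0) = exp(-r*dt) * [p*0.000000 + (1-p)*0.000000] = 0.000000
  V(1,1) = exp(-r*dt) * [p*0.000000 + (1-p)*3.922357] = 2.152103
  V(0,0) = exp(-r*dt) * [p*0.000000 + (1-p)*2.152103] = 1.180808


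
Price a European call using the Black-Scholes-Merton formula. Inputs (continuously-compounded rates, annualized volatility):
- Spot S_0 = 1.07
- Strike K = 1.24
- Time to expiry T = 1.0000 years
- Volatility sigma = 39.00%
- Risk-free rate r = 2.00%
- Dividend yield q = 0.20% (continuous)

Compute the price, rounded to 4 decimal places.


Answer: Price = 0.1122

Derivation:
d1 = (ln(S/K) + (r - q + 0.5*sigma^2) * T) / (sigma * sqrt(T)) = -0.13693008
d2 = d1 - sigma * sqrt(T) = -0.52693008
exp(-rT) = 0.98019867; exp(-qT) = 0.99800200
C = S_0 * exp(-qT) * N(d1) - K * exp(-rT) * N(d2)
N(d1) = 0.44554303; N(d2) = 0.29912107
C = 1.0700 * 0.99800200 * 0.44554303 - 1.2400 * 0.98019867 * 0.29912107 = 0.1122


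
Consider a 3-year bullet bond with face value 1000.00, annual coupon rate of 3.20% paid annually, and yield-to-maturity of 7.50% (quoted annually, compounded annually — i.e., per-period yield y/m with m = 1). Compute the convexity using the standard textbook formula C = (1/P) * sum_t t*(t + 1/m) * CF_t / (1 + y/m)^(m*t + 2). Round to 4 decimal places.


Answer: Convexity = 9.9321

Derivation:
Coupon per period c = face * coupon_rate / m = 32.000000
Periods per year m = 1; per-period yield y/m = 0.075000
Number of cashflows N = 3
Cashflows (t years, CF_t, discount factor 1/(1+y/m)^(m*t), PV):
  t = 1.0000: CF_t = 32.000000, DF = 0.930233, PV = 29.767442
  t = 2.0000: CF_t = 32.000000, DF = 0.865333, PV = 27.690644
  t = 3.0000: CF_t = 1032.000000, DF = 0.804961, PV = 830.719308
Price P = sum_t PV_t = 888.177393
Convexity numerator sum_t t*(t + 1/m) * CF_t / (1+y/m)^(m*t + 2):
  t = 1.0000: term = 51.517476
  t = 2.0000: term = 143.769702
  t = 3.0000: term = 8626.182103
Convexity = (1/P) * sum = 8821.469281 / 888.177393 = 9.932103


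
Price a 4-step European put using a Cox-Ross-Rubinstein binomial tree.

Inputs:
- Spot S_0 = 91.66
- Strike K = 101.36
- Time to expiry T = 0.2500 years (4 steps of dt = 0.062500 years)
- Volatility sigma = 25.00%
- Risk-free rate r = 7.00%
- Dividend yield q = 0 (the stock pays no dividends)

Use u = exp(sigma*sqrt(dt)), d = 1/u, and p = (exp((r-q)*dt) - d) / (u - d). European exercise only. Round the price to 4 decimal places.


Answer: Price = V(0,0) = 9.7731

Derivation:
dt = T/N = 0.062500
u = exp(sigma*sqrt(dt)) = 1.064494; d = 1/u = 0.939413
p = (exp((r-q)*dt) - d) / (u - d) = 0.519434
Discount per step: exp(-r*dt) = 0.995635
Stock lattice S(k, i) with i counting down-moves:
  k=0: S(0,0) = 91.6600
  k=1: S(1,0) = 97.5716; S(1,1) = 86.1066
  k=2: S(2,0) = 103.8644; S(2,1) = 91.6600; S(2,2) = 80.8897
  k=3: S(3,0) = 110.5631; S(3,1) = 97.5716; S(3,2) = 86.1066; S(3,3) = 75.9888
  k=4: S(4,0) = 117.6938; S(4,1) = 103.8644; S(4,2) = 91.6600; S(4,3) = 80.8897; S(4,4) = 71.3849
Terminal payoffs V(N, i) = max(K - S_T, 0):
  V(4,0) = 0.000000; V(4,1) = 0.000000; V(4,2) = 9.700000; V(4,3) = 20.470334; V(4,4) = 29.975120
Backward induction: V(k, i) = exp(-r*dt) * [p * V(k+1, i) + (1-p) * V(k+1, i+1)].
  V(3,0) = exp(-r*dt) * [p*0.000000 + (1-p)*0.000000] = 0.000000
  V(3,1) = exp(-r*dt) * [p*0.000000 + (1-p)*9.700000] = 4.641141
  V(3,2) = exp(-r*dt) * [p*9.700000 + (1-p)*20.470334] = 14.810917
  V(3,3) = exp(-r*dt) * [p*20.470334 + (1-p)*29.975120] = 24.928710
  V(2,0) = exp(-r*dt) * [p*0.000000 + (1-p)*4.641141] = 2.220638
  V(2,1) = exp(-r*dt) * [p*4.641141 + (1-p)*14.810917] = 9.486795
  V(2,2) = exp(-r*dt) * [p*14.810917 + (1-p)*24.928710] = 19.587303
  V(1,0) = exp(-r*dt) * [p*2.220638 + (1-p)*9.486795] = 5.687569
  V(1,1) = exp(-r*dt) * [p*9.486795 + (1-p)*19.587303] = 14.278153
  V(0,0) = exp(-r*dt) * [p*5.687569 + (1-p)*14.278153] = 9.773061


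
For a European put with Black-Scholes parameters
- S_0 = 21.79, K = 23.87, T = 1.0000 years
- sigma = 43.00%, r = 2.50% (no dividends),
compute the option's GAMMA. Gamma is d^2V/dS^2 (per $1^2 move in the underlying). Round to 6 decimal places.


d1 = 0.0611132758; d2 = -0.3688867242
phi(d1) = 0.3981979843; exp(-qT) = 1.0000000000; exp(-rT) = 0.9753099120
Gamma = exp(-qT) * phi(d1) / (S * sigma * sqrt(T)) = 1.0000000000 * 0.3981979843 / (21.7900 * 0.4300 * 1.0000000000) = 0.042498

Answer: Gamma = 0.042498


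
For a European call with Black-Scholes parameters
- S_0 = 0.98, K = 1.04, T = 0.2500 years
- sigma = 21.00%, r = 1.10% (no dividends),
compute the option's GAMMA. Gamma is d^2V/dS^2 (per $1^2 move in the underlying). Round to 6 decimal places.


d1 = -0.4872468616; d2 = -0.5922468616
phi(d1) = 0.3542886561; exp(-qT) = 1.0000000000; exp(-rT) = 0.9972537778
Gamma = exp(-qT) * phi(d1) / (S * sigma * sqrt(T)) = 1.0000000000 * 0.3542886561 / (0.9800 * 0.2100 * 0.5000000000) = 3.443038

Answer: Gamma = 3.443038


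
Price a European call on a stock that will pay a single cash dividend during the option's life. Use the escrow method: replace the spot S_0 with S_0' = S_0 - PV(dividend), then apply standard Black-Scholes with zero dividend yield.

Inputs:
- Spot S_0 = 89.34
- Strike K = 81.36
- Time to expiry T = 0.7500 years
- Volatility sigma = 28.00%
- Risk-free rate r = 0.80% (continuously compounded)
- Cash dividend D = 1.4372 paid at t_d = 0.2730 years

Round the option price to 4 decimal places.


PV(D) = D * exp(-r * t_d) = 1.4372 * 0.99781838 = 1.43406458
S_0' = S_0 - PV(D) = 89.3400 - 1.43406458 = 87.90593542
d1 = (ln(S_0'/K) + (r + sigma^2/2)*T) / (sigma*sqrt(T)) = 0.46511163
d2 = d1 - sigma*sqrt(T) = 0.22262451
exp(-rT) = 0.99401796
N(d1) = 0.67907424; N(d2) = 0.58808612
C = S_0' * N(d1) - K * exp(-rT) * N(d2) = 87.90593542 * 0.67907424 - 81.3600 * 0.99401796 * 0.58808612 = 12.1342

Answer: Price = 12.1342


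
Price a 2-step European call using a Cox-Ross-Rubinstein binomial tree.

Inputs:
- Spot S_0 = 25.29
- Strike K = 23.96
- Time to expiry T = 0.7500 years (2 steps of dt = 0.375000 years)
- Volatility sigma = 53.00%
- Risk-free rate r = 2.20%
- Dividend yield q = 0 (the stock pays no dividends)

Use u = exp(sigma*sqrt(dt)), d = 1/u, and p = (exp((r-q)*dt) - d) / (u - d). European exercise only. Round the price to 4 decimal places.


dt = T/N = 0.375000
u = exp(sigma*sqrt(dt)) = 1.383418; d = 1/u = 0.722847
p = (exp((r-q)*dt) - d) / (u - d) = 0.432106
Discount per step: exp(-r*dt) = 0.991784
Stock lattice S(k, i) with i counting down-moves:
  k=0: S(0,0) = 25.2900
  k=1: S(1,0) = 34.9866; S(1,1) = 18.2808
  k=2: S(2,0) = 48.4012; S(2,1) = 25.2900; S(2,2) = 13.2142
Terminal payoffs V(N, i) = max(S_T - K, 0):
  V(2,0) = 24.441163; V(2,1) = 1.330000; V(2,2) = 0.000000
Backward induction: V(k, i) = exp(-r*dt) * [p * V(k+1, i) + (1-p) * V(k+1, i+1)].
  V(1,0) = exp(-r*dt) * [p*24.441163 + (1-p)*1.330000] = 11.223503
  V(1,1) = exp(-r*dt) * [p*1.330000 + (1-p)*0.000000] = 0.569980
  V(0,0) = exp(-r*dt) * [p*11.223503 + (1-p)*0.569980] = 5.130929

Answer: Price = V(0,0) = 5.1309


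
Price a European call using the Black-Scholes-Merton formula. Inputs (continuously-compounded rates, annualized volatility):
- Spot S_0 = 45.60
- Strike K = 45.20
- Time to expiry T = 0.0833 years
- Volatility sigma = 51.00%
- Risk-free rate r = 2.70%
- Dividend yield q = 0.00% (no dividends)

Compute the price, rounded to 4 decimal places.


Answer: Price = 2.9189

Derivation:
d1 = (ln(S/K) + (r - q + 0.5*sigma^2) * T) / (sigma * sqrt(T)) = 0.14873409
d2 = d1 - sigma * sqrt(T) = 0.00153922
exp(-rT) = 0.99775343; exp(-qT) = 1.00000000
C = S_0 * exp(-qT) * N(d1) - K * exp(-rT) * N(d2)
N(d1) = 0.55911827; N(d2) = 0.50061406
C = 45.6000 * 1.00000000 * 0.55911827 - 45.2000 * 0.99775343 * 0.50061406 = 2.9189


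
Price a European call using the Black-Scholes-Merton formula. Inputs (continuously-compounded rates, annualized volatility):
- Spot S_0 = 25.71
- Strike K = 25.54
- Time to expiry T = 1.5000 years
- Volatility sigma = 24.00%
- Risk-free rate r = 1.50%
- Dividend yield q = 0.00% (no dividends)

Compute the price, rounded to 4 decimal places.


d1 = (ln(S/K) + (r - q + 0.5*sigma^2) * T) / (sigma * sqrt(T)) = 0.24608585
d2 = d1 - sigma * sqrt(T) = -0.04785292
exp(-rT) = 0.97775124; exp(-qT) = 1.00000000
C = S_0 * exp(-qT) * N(d1) - K * exp(-rT) * N(d2)
N(d1) = 0.59719211; N(d2) = 0.48091673
C = 25.7100 * 1.00000000 * 0.59719211 - 25.5400 * 0.97775124 * 0.48091673 = 3.3445

Answer: Price = 3.3445


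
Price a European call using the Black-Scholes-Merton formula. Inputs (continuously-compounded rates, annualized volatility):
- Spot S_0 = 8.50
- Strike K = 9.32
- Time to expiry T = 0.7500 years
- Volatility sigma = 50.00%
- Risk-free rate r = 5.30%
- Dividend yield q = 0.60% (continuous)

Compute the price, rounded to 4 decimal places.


d1 = (ln(S/K) + (r - q + 0.5*sigma^2) * T) / (sigma * sqrt(T)) = 0.08522506
d2 = d1 - sigma * sqrt(T) = -0.34778764
exp(-rT) = 0.96102967; exp(-qT) = 0.99551011
C = S_0 * exp(-qT) * N(d1) - K * exp(-rT) * N(d2)
N(d1) = 0.53395877; N(d2) = 0.36399984
C = 8.5000 * 0.99551011 * 0.53395877 - 9.3200 * 0.96102967 * 0.36399984 = 1.2580

Answer: Price = 1.2580


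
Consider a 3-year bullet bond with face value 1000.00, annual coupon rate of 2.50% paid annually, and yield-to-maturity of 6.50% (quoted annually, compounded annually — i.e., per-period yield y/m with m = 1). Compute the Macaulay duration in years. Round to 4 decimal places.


Answer: Macaulay duration = 2.9228 years

Derivation:
Coupon per period c = face * coupon_rate / m = 25.000000
Periods per year m = 1; per-period yield y/m = 0.065000
Number of cashflows N = 3
Cashflows (t years, CF_t, discount factor 1/(1+y/m)^(m*t), PV):
  t = 1.0000: CF_t = 25.000000, DF = 0.938967, PV = 23.474178
  t = 2.0000: CF_t = 25.000000, DF = 0.881659, PV = 22.041482
  t = 3.0000: CF_t = 1025.000000, DF = 0.827849, PV = 848.545319
Price P = sum_t PV_t = 894.060980
Macaulay numerator sum_t t * PV_t:
  t * PV_t at t = 1.0000: 23.474178
  t * PV_t at t = 2.0000: 44.082964
  t * PV_t at t = 3.0000: 2545.635957
Macaulay duration D = (sum_t t * PV_t) / P = 2613.193100 / 894.060980 = 2.922835


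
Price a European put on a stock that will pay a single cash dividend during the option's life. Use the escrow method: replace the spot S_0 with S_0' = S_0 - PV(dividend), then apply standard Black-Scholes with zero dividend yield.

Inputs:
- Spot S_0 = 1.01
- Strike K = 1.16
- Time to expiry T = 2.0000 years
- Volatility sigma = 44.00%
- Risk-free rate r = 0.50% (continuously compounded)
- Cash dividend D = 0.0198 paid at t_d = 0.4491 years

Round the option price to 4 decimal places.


PV(D) = D * exp(-r * t_d) = 0.0198 * 0.99775702 = 0.01975559
S_0' = S_0 - PV(D) = 1.0100 - 0.01975559 = 0.99024441
d1 = (ln(S_0'/K) + (r + sigma^2/2)*T) / (sigma*sqrt(T)) = 0.07292281
d2 = d1 - sigma*sqrt(T) = -0.54933116
exp(-rT) = 0.99004983
N(-d1) = 0.47093377; N(-d2) = 0.70861090
P = K * exp(-rT) * N(-d2) - S_0' * N(-d1) = 1.1600 * 0.99004983 * 0.70861090 - 0.99024441 * 0.47093377 = 0.3475

Answer: Price = 0.3475
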